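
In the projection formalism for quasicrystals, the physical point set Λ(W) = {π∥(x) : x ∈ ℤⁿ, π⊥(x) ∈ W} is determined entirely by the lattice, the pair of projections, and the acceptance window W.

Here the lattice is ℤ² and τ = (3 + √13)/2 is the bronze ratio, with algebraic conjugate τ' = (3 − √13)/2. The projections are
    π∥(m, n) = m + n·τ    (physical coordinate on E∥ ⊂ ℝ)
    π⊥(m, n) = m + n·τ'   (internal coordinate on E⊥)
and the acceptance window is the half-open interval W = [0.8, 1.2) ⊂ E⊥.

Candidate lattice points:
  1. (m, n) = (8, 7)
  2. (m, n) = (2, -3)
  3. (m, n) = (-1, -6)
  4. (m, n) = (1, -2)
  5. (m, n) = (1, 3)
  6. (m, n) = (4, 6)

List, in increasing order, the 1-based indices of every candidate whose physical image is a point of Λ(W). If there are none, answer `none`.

τ' = (3−√13)/2 ≈ -0.30278.
candidate 1: (m,n)=(8,7) → π∥ = 8+7·τ ≈ 31.11943, π⊥ = 8+7·τ' ≈ 5.88057 ∉ [0.8, 1.2) ⇒ out
candidate 2: (m,n)=(2,-3) → π∥ = 2-3·τ ≈ -7.90833, π⊥ = 2-3·τ' ≈ 2.90833 ∉ [0.8, 1.2) ⇒ out
candidate 3: (m,n)=(-1,-6) → π∥ = -1-6·τ ≈ -20.81665, π⊥ = -1-6·τ' ≈ 0.81665 ∈ [0.8, 1.2) ⇒ IN Λ
candidate 4: (m,n)=(1,-2) → π∥ = 1-2·τ ≈ -5.60555, π⊥ = 1-2·τ' ≈ 1.60555 ∉ [0.8, 1.2) ⇒ out
candidate 5: (m,n)=(1,3) → π∥ = 1+3·τ ≈ 10.90833, π⊥ = 1+3·τ' ≈ 0.09167 ∉ [0.8, 1.2) ⇒ out
candidate 6: (m,n)=(4,6) → π∥ = 4+6·τ ≈ 23.81665, π⊥ = 4+6·τ' ≈ 2.18335 ∉ [0.8, 1.2) ⇒ out

3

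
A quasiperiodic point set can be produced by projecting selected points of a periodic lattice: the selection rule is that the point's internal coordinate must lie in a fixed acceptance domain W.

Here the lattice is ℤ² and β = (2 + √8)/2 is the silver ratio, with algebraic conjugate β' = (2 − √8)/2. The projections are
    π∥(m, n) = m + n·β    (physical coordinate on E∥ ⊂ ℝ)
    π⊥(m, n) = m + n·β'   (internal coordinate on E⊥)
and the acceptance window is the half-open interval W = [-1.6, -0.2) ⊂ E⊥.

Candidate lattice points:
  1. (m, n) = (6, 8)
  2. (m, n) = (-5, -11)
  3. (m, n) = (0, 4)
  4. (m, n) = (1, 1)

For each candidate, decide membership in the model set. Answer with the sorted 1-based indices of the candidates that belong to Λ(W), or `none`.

2

Compute β' = (2−√8)/2 = -0.4142, so π⊥(m,n) = m -0.4142·n.
candidate 1: (m,n)=(6,8) → π∥ = 6+8·β ≈ 25.3137, π⊥ = 6+8·β' ≈ 2.6863 ∉ [-1.6, -0.2) ⇒ out
candidate 2: (m,n)=(-5,-11) → π∥ = -5-11·β ≈ -31.5563, π⊥ = -5-11·β' ≈ -0.4437 ∈ [-1.6, -0.2) ⇒ IN Λ
candidate 3: (m,n)=(0,4) → π∥ = 0+4·β ≈ 9.6569, π⊥ = 0+4·β' ≈ -1.6569 ∉ [-1.6, -0.2) ⇒ out
candidate 4: (m,n)=(1,1) → π∥ = 1+1·β ≈ 3.4142, π⊥ = 1+1·β' ≈ 0.5858 ∉ [-1.6, -0.2) ⇒ out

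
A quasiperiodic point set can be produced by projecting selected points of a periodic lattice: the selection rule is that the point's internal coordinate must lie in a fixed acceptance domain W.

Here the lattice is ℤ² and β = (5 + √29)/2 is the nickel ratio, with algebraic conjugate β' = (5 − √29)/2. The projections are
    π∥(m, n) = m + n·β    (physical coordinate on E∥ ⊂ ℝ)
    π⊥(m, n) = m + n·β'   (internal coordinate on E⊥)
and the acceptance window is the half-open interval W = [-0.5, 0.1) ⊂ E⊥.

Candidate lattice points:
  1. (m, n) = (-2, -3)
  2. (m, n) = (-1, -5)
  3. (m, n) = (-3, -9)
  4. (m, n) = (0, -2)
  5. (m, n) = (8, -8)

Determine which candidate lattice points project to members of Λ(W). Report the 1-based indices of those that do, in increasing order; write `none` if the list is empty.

2

Numerically β ≈ 5.19258 and β' = −1/β ≈ -0.19258.
candidate 1: (m,n)=(-2,-3) → π∥ = -2-3·β ≈ -17.57775, π⊥ = -2-3·β' ≈ -1.42225 ∉ [-0.5, 0.1) ⇒ out
candidate 2: (m,n)=(-1,-5) → π∥ = -1-5·β ≈ -26.96291, π⊥ = -1-5·β' ≈ -0.03709 ∈ [-0.5, 0.1) ⇒ IN Λ
candidate 3: (m,n)=(-3,-9) → π∥ = -3-9·β ≈ -49.73324, π⊥ = -3-9·β' ≈ -1.26676 ∉ [-0.5, 0.1) ⇒ out
candidate 4: (m,n)=(0,-2) → π∥ = 0-2·β ≈ -10.38516, π⊥ = 0-2·β' ≈ 0.38516 ∉ [-0.5, 0.1) ⇒ out
candidate 5: (m,n)=(8,-8) → π∥ = 8-8·β ≈ -33.54066, π⊥ = 8-8·β' ≈ 9.54066 ∉ [-0.5, 0.1) ⇒ out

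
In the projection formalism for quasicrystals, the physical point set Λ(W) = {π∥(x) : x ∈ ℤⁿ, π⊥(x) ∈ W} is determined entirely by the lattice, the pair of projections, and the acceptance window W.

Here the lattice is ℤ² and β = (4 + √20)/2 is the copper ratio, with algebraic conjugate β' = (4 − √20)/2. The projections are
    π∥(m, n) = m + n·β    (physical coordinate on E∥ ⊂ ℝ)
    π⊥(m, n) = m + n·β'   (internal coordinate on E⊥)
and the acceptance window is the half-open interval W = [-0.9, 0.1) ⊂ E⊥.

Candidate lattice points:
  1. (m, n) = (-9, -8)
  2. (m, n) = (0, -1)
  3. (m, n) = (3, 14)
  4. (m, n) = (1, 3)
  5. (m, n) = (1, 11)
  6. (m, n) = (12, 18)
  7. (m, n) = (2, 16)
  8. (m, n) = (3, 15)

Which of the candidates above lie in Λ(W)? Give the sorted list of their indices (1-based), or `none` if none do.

Numerically β ≈ 4.236068 and β' = −1/β ≈ -0.236068.
#1 (-9,-8): internal coord -9 + (-8)·β' = -7.111456; -7.111456 ∉ [-0.9, 0.1) → out
#2 (0,-1): internal coord 0 + (-1)·β' = +0.236068; +0.236068 ∉ [-0.9, 0.1) → out
#3 (3,14): internal coord 3 + (14)·β' = -0.304952; -0.304952 ∈ [-0.9, 0.1) → IN Λ
#4 (1,3): internal coord 1 + (3)·β' = +0.291796; +0.291796 ∉ [-0.9, 0.1) → out
#5 (1,11): internal coord 1 + (11)·β' = -1.596748; -1.596748 ∉ [-0.9, 0.1) → out
#6 (12,18): internal coord 12 + (18)·β' = +7.750776; +7.750776 ∉ [-0.9, 0.1) → out
#7 (2,16): internal coord 2 + (16)·β' = -1.777088; -1.777088 ∉ [-0.9, 0.1) → out
#8 (3,15): internal coord 3 + (15)·β' = -0.541020; -0.541020 ∈ [-0.9, 0.1) → IN Λ

3, 8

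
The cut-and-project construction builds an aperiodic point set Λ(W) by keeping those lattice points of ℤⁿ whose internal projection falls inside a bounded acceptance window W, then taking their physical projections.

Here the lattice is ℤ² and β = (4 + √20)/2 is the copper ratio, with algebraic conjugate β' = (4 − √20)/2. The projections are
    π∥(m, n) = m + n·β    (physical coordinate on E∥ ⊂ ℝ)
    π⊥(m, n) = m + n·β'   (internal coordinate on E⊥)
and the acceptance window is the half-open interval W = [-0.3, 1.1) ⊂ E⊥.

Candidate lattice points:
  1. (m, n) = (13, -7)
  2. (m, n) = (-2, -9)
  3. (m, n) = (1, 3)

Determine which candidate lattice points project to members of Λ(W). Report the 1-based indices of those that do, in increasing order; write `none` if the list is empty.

2, 3

Compute β' = (4−√20)/2 = -0.236068, so π⊥(m,n) = m -0.236068·n.
[1] lift (13,-7): star map gives 14.652476; window check -0.3 ≤ 14.652476 < 1.1 is false → out
[2] lift (-2,-9): star map gives 0.124612; window check -0.3 ≤ 0.124612 < 1.1 is true → IN Λ
[3] lift (1,3): star map gives 0.291796; window check -0.3 ≤ 0.291796 < 1.1 is true → IN Λ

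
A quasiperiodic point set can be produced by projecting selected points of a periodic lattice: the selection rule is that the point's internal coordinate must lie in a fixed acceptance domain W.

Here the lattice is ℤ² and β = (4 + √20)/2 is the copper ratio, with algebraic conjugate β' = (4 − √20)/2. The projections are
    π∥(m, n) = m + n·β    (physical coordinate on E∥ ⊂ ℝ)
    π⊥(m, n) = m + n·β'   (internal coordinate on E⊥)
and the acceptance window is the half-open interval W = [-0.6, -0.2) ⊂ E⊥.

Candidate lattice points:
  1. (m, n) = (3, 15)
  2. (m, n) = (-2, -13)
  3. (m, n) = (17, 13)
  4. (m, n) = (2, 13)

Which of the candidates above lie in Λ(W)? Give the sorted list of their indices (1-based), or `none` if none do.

Numerically β ≈ 4.236068 and β' = −1/β ≈ -0.236068.
candidate 1: (m,n)=(3,15) → π∥ = 3+15·β ≈ 66.541020, π⊥ = 3+15·β' ≈ -0.541020 ∈ [-0.6, -0.2) ⇒ IN Λ
candidate 2: (m,n)=(-2,-13) → π∥ = -2-13·β ≈ -57.068884, π⊥ = -2-13·β' ≈ 1.068884 ∉ [-0.6, -0.2) ⇒ out
candidate 3: (m,n)=(17,13) → π∥ = 17+13·β ≈ 72.068884, π⊥ = 17+13·β' ≈ 13.931116 ∉ [-0.6, -0.2) ⇒ out
candidate 4: (m,n)=(2,13) → π∥ = 2+13·β ≈ 57.068884, π⊥ = 2+13·β' ≈ -1.068884 ∉ [-0.6, -0.2) ⇒ out

1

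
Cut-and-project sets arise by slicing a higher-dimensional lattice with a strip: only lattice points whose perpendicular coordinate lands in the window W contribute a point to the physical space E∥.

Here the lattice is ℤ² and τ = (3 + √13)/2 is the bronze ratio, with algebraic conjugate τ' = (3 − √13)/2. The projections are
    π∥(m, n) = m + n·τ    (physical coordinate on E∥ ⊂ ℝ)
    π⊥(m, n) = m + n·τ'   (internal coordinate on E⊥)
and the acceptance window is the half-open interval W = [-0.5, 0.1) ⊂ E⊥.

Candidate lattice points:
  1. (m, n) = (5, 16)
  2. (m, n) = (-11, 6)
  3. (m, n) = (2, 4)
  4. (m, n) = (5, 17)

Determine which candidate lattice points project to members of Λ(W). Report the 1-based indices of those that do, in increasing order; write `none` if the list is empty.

Compute τ' = (3−√13)/2 = -0.30278, so π⊥(m,n) = m -0.30278·n.
candidate 1: (m,n)=(5,16) → π∥ = 5+16·τ ≈ 57.84441, π⊥ = 5+16·τ' ≈ 0.15559 ∉ [-0.5, 0.1) ⇒ out
candidate 2: (m,n)=(-11,6) → π∥ = -11+6·τ ≈ 8.81665, π⊥ = -11+6·τ' ≈ -12.81665 ∉ [-0.5, 0.1) ⇒ out
candidate 3: (m,n)=(2,4) → π∥ = 2+4·τ ≈ 15.21110, π⊥ = 2+4·τ' ≈ 0.78890 ∉ [-0.5, 0.1) ⇒ out
candidate 4: (m,n)=(5,17) → π∥ = 5+17·τ ≈ 61.14719, π⊥ = 5+17·τ' ≈ -0.14719 ∈ [-0.5, 0.1) ⇒ IN Λ

4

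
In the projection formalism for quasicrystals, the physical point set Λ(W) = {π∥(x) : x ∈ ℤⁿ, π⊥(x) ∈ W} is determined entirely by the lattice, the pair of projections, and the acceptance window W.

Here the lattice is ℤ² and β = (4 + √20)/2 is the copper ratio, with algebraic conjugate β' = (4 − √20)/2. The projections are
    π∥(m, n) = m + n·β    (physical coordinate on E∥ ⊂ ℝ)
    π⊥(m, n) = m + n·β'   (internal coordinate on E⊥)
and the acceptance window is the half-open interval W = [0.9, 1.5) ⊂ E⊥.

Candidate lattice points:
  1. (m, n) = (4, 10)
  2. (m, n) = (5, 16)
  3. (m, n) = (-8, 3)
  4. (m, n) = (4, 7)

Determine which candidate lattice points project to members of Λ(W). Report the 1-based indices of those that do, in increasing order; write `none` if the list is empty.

β' = (4−√20)/2 ≈ -0.2361.
#1 (4,10): internal coord 4 + (10)·β' = +1.6393; +1.6393 ∉ [0.9, 1.5) → out
#2 (5,16): internal coord 5 + (16)·β' = +1.2229; +1.2229 ∈ [0.9, 1.5) → IN Λ
#3 (-8,3): internal coord -8 + (3)·β' = -8.7082; -8.7082 ∉ [0.9, 1.5) → out
#4 (4,7): internal coord 4 + (7)·β' = +2.3475; +2.3475 ∉ [0.9, 1.5) → out

2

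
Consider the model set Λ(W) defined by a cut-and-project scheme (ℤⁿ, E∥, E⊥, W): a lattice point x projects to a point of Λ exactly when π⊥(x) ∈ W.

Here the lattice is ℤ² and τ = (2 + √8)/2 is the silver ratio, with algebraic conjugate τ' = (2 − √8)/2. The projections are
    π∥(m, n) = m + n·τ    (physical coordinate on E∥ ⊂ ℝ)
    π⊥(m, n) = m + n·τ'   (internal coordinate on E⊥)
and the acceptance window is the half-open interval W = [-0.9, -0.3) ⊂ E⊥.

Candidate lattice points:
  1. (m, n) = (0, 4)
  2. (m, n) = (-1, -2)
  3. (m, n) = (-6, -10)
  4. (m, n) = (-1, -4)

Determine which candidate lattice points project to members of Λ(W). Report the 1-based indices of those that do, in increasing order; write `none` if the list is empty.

none

τ' = (2−√8)/2 ≈ -0.4142.
candidate 1: (m,n)=(0,4) → π∥ = 0+4·τ ≈ 9.6569, π⊥ = 0+4·τ' ≈ -1.6569 ∉ [-0.9, -0.3) ⇒ out
candidate 2: (m,n)=(-1,-2) → π∥ = -1-2·τ ≈ -5.8284, π⊥ = -1-2·τ' ≈ -0.1716 ∉ [-0.9, -0.3) ⇒ out
candidate 3: (m,n)=(-6,-10) → π∥ = -6-10·τ ≈ -30.1421, π⊥ = -6-10·τ' ≈ -1.8579 ∉ [-0.9, -0.3) ⇒ out
candidate 4: (m,n)=(-1,-4) → π∥ = -1-4·τ ≈ -10.6569, π⊥ = -1-4·τ' ≈ 0.6569 ∉ [-0.9, -0.3) ⇒ out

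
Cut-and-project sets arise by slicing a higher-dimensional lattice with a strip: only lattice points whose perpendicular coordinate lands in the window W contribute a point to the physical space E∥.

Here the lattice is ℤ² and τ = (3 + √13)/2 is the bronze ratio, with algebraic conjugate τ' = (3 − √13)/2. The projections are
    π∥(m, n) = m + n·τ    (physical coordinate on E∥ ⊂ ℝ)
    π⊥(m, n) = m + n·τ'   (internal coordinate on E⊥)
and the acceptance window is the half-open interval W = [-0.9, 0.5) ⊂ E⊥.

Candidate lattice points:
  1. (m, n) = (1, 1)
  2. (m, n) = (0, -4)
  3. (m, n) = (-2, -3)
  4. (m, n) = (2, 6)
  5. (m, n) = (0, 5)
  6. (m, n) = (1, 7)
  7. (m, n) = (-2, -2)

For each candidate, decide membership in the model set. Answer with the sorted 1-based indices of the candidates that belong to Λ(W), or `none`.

Compute τ' = (3−√13)/2 = -0.30278, so π⊥(m,n) = m -0.30278·n.
candidate 1: (m,n)=(1,1) → π∥ = 1+1·τ ≈ 4.30278, π⊥ = 1+1·τ' ≈ 0.69722 ∉ [-0.9, 0.5) ⇒ out
candidate 2: (m,n)=(0,-4) → π∥ = 0-4·τ ≈ -13.21110, π⊥ = 0-4·τ' ≈ 1.21110 ∉ [-0.9, 0.5) ⇒ out
candidate 3: (m,n)=(-2,-3) → π∥ = -2-3·τ ≈ -11.90833, π⊥ = -2-3·τ' ≈ -1.09167 ∉ [-0.9, 0.5) ⇒ out
candidate 4: (m,n)=(2,6) → π∥ = 2+6·τ ≈ 21.81665, π⊥ = 2+6·τ' ≈ 0.18335 ∈ [-0.9, 0.5) ⇒ IN Λ
candidate 5: (m,n)=(0,5) → π∥ = 0+5·τ ≈ 16.51388, π⊥ = 0+5·τ' ≈ -1.51388 ∉ [-0.9, 0.5) ⇒ out
candidate 6: (m,n)=(1,7) → π∥ = 1+7·τ ≈ 24.11943, π⊥ = 1+7·τ' ≈ -1.11943 ∉ [-0.9, 0.5) ⇒ out
candidate 7: (m,n)=(-2,-2) → π∥ = -2-2·τ ≈ -8.60555, π⊥ = -2-2·τ' ≈ -1.39445 ∉ [-0.9, 0.5) ⇒ out

4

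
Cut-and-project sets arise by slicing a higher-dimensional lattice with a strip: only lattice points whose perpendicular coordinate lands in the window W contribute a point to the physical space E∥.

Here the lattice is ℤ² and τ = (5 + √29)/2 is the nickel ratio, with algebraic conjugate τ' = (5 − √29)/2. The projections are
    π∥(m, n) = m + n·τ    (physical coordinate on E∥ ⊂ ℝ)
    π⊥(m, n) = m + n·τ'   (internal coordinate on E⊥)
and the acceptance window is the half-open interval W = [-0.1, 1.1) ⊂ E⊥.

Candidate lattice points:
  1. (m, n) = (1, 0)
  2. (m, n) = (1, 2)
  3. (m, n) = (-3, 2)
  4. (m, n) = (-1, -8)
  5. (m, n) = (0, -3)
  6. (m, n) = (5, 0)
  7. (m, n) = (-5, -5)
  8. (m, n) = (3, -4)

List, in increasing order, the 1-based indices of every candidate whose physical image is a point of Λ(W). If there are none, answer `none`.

Numerically τ ≈ 5.19258 and τ' = −1/τ ≈ -0.19258.
#1 (1,0): internal coord 1 + (0)·τ' = +1.00000; +1.00000 ∈ [-0.1, 1.1) → IN Λ
#2 (1,2): internal coord 1 + (2)·τ' = +0.61484; +0.61484 ∈ [-0.1, 1.1) → IN Λ
#3 (-3,2): internal coord -3 + (2)·τ' = -3.38516; -3.38516 ∉ [-0.1, 1.1) → out
#4 (-1,-8): internal coord -1 + (-8)·τ' = +0.54066; +0.54066 ∈ [-0.1, 1.1) → IN Λ
#5 (0,-3): internal coord 0 + (-3)·τ' = +0.57775; +0.57775 ∈ [-0.1, 1.1) → IN Λ
#6 (5,0): internal coord 5 + (0)·τ' = +5.00000; +5.00000 ∉ [-0.1, 1.1) → out
#7 (-5,-5): internal coord -5 + (-5)·τ' = -4.03709; -4.03709 ∉ [-0.1, 1.1) → out
#8 (3,-4): internal coord 3 + (-4)·τ' = +3.77033; +3.77033 ∉ [-0.1, 1.1) → out

1, 2, 4, 5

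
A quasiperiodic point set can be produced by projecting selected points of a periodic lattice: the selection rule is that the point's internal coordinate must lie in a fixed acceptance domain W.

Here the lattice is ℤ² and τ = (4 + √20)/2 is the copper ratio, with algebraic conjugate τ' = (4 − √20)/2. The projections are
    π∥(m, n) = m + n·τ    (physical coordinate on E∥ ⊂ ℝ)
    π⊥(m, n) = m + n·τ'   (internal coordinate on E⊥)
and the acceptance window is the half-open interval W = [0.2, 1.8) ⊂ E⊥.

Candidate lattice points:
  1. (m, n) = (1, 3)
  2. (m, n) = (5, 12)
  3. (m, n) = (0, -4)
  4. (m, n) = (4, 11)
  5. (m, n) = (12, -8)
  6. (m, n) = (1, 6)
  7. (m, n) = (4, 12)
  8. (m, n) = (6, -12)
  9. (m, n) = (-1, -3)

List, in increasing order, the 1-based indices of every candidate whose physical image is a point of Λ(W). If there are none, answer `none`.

τ' = (4−√20)/2 ≈ -0.23607.
candidate 1: (m,n)=(1,3) → π∥ = 1+3·τ ≈ 13.70820, π⊥ = 1+3·τ' ≈ 0.29180 ∈ [0.2, 1.8) ⇒ IN Λ
candidate 2: (m,n)=(5,12) → π∥ = 5+12·τ ≈ 55.83282, π⊥ = 5+12·τ' ≈ 2.16718 ∉ [0.2, 1.8) ⇒ out
candidate 3: (m,n)=(0,-4) → π∥ = 0-4·τ ≈ -16.94427, π⊥ = 0-4·τ' ≈ 0.94427 ∈ [0.2, 1.8) ⇒ IN Λ
candidate 4: (m,n)=(4,11) → π∥ = 4+11·τ ≈ 50.59675, π⊥ = 4+11·τ' ≈ 1.40325 ∈ [0.2, 1.8) ⇒ IN Λ
candidate 5: (m,n)=(12,-8) → π∥ = 12-8·τ ≈ -21.88854, π⊥ = 12-8·τ' ≈ 13.88854 ∉ [0.2, 1.8) ⇒ out
candidate 6: (m,n)=(1,6) → π∥ = 1+6·τ ≈ 26.41641, π⊥ = 1+6·τ' ≈ -0.41641 ∉ [0.2, 1.8) ⇒ out
candidate 7: (m,n)=(4,12) → π∥ = 4+12·τ ≈ 54.83282, π⊥ = 4+12·τ' ≈ 1.16718 ∈ [0.2, 1.8) ⇒ IN Λ
candidate 8: (m,n)=(6,-12) → π∥ = 6-12·τ ≈ -44.83282, π⊥ = 6-12·τ' ≈ 8.83282 ∉ [0.2, 1.8) ⇒ out
candidate 9: (m,n)=(-1,-3) → π∥ = -1-3·τ ≈ -13.70820, π⊥ = -1-3·τ' ≈ -0.29180 ∉ [0.2, 1.8) ⇒ out

1, 3, 4, 7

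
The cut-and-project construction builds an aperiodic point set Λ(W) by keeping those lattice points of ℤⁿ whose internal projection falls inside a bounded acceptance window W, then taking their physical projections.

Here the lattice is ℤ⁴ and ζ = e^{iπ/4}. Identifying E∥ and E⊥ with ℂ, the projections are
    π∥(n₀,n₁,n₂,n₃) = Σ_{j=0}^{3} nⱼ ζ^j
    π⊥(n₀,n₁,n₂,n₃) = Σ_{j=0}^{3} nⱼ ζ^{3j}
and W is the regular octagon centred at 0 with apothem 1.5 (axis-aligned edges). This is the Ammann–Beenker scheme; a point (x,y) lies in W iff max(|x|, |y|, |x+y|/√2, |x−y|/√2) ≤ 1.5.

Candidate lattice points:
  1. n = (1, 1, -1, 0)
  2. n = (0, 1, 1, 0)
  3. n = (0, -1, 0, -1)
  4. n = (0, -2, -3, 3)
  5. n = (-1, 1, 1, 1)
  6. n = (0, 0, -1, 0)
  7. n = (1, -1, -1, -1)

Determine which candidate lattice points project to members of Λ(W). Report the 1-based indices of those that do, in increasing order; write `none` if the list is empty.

2, 3, 5, 6, 7

With ζ = e^{iπ/4} the internal vectors are ζ^0,ζ^3,ζ^6,ζ^9.
candidate 1: n = (1, 1, -1, 0) → π⊥ ≈ (+0.2929, +1.7071); max(|x|,|y|,|x±y|/√2) = 1.7071 > 1.5 ⇒ ∉ W
candidate 2: n = (0, 1, 1, 0) → π⊥ ≈ (-0.7071, -0.2929); max(|x|,|y|,|x±y|/√2) = 0.7071 ≤ 1.5 ⇒ ∈ W
candidate 3: n = (0, -1, 0, -1) → π⊥ ≈ (+0.0000, -1.4142); max(|x|,|y|,|x±y|/√2) = 1.4142 ≤ 1.5 ⇒ ∈ W
candidate 4: n = (0, -2, -3, 3) → π⊥ ≈ (+3.5355, +3.7071); max(|x|,|y|,|x±y|/√2) = 5.1213 > 1.5 ⇒ ∉ W
candidate 5: n = (-1, 1, 1, 1) → π⊥ ≈ (-1.0000, +0.4142); max(|x|,|y|,|x±y|/√2) = 1.0000 ≤ 1.5 ⇒ ∈ W
candidate 6: n = (0, 0, -1, 0) → π⊥ ≈ (+0.0000, +1.0000); max(|x|,|y|,|x±y|/√2) = 1.0000 ≤ 1.5 ⇒ ∈ W
candidate 7: n = (1, -1, -1, -1) → π⊥ ≈ (+1.0000, -0.4142); max(|x|,|y|,|x±y|/√2) = 1.0000 ≤ 1.5 ⇒ ∈ W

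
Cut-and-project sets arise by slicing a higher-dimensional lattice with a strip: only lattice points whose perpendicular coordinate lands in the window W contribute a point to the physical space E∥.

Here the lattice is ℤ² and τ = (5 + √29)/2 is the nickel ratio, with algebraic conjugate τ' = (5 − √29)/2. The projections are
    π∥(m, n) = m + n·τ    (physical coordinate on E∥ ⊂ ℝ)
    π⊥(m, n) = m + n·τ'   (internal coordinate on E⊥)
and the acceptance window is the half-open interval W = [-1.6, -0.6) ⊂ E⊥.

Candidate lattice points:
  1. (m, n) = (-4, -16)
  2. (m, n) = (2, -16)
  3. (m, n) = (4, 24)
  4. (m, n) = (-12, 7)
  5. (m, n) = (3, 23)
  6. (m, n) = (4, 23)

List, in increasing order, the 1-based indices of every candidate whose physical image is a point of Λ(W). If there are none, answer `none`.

1, 3, 5

Numerically τ ≈ 5.192582 and τ' = −1/τ ≈ -0.192582.
candidate 1: (m,n)=(-4,-16) → π∥ = -4-16·τ ≈ -87.081318, π⊥ = -4-16·τ' ≈ -0.918682 ∈ [-1.6, -0.6) ⇒ IN Λ
candidate 2: (m,n)=(2,-16) → π∥ = 2-16·τ ≈ -81.081318, π⊥ = 2-16·τ' ≈ 5.081318 ∉ [-1.6, -0.6) ⇒ out
candidate 3: (m,n)=(4,24) → π∥ = 4+24·τ ≈ 128.621978, π⊥ = 4+24·τ' ≈ -0.621978 ∈ [-1.6, -0.6) ⇒ IN Λ
candidate 4: (m,n)=(-12,7) → π∥ = -12+7·τ ≈ 24.348077, π⊥ = -12+7·τ' ≈ -13.348077 ∉ [-1.6, -0.6) ⇒ out
candidate 5: (m,n)=(3,23) → π∥ = 3+23·τ ≈ 122.429395, π⊥ = 3+23·τ' ≈ -1.429395 ∈ [-1.6, -0.6) ⇒ IN Λ
candidate 6: (m,n)=(4,23) → π∥ = 4+23·τ ≈ 123.429395, π⊥ = 4+23·τ' ≈ -0.429395 ∉ [-1.6, -0.6) ⇒ out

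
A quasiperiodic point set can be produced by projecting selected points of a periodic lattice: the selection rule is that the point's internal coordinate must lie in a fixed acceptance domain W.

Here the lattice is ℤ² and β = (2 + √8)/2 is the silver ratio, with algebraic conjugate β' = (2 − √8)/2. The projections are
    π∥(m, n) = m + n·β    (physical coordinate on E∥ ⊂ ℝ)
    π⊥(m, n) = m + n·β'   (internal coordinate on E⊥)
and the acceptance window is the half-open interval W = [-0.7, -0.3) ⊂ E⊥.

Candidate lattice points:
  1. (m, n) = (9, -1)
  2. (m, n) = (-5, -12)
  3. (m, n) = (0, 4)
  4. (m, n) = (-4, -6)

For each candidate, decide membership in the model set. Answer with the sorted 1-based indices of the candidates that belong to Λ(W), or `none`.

none

Numerically β ≈ 2.41421 and β' = −1/β ≈ -0.41421.
candidate 1: (m,n)=(9,-1) → π∥ = 9-1·β ≈ 6.58579, π⊥ = 9-1·β' ≈ 9.41421 ∉ [-0.7, -0.3) ⇒ out
candidate 2: (m,n)=(-5,-12) → π∥ = -5-12·β ≈ -33.97056, π⊥ = -5-12·β' ≈ -0.02944 ∉ [-0.7, -0.3) ⇒ out
candidate 3: (m,n)=(0,4) → π∥ = 0+4·β ≈ 9.65685, π⊥ = 0+4·β' ≈ -1.65685 ∉ [-0.7, -0.3) ⇒ out
candidate 4: (m,n)=(-4,-6) → π∥ = -4-6·β ≈ -18.48528, π⊥ = -4-6·β' ≈ -1.51472 ∉ [-0.7, -0.3) ⇒ out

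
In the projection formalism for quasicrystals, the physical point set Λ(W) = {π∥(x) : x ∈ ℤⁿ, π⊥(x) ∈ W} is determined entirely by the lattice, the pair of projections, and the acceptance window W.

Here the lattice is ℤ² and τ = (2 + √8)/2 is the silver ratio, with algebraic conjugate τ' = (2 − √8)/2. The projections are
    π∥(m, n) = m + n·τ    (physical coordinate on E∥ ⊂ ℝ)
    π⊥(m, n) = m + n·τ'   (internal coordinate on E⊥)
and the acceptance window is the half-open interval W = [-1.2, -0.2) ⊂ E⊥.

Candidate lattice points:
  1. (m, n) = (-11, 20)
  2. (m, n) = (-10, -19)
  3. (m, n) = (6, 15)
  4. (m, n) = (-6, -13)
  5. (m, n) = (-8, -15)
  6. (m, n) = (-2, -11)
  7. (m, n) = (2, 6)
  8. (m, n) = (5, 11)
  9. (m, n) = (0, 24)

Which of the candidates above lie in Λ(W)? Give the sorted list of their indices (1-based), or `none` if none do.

τ' = (2−√8)/2 ≈ -0.41421.
candidate 1: (m,n)=(-11,20) → π∥ = -11+20·τ ≈ 37.28427, π⊥ = -11+20·τ' ≈ -19.28427 ∉ [-1.2, -0.2) ⇒ out
candidate 2: (m,n)=(-10,-19) → π∥ = -10-19·τ ≈ -55.87006, π⊥ = -10-19·τ' ≈ -2.12994 ∉ [-1.2, -0.2) ⇒ out
candidate 3: (m,n)=(6,15) → π∥ = 6+15·τ ≈ 42.21320, π⊥ = 6+15·τ' ≈ -0.21320 ∈ [-1.2, -0.2) ⇒ IN Λ
candidate 4: (m,n)=(-6,-13) → π∥ = -6-13·τ ≈ -37.38478, π⊥ = -6-13·τ' ≈ -0.61522 ∈ [-1.2, -0.2) ⇒ IN Λ
candidate 5: (m,n)=(-8,-15) → π∥ = -8-15·τ ≈ -44.21320, π⊥ = -8-15·τ' ≈ -1.78680 ∉ [-1.2, -0.2) ⇒ out
candidate 6: (m,n)=(-2,-11) → π∥ = -2-11·τ ≈ -28.55635, π⊥ = -2-11·τ' ≈ 2.55635 ∉ [-1.2, -0.2) ⇒ out
candidate 7: (m,n)=(2,6) → π∥ = 2+6·τ ≈ 16.48528, π⊥ = 2+6·τ' ≈ -0.48528 ∈ [-1.2, -0.2) ⇒ IN Λ
candidate 8: (m,n)=(5,11) → π∥ = 5+11·τ ≈ 31.55635, π⊥ = 5+11·τ' ≈ 0.44365 ∉ [-1.2, -0.2) ⇒ out
candidate 9: (m,n)=(0,24) → π∥ = 0+24·τ ≈ 57.94113, π⊥ = 0+24·τ' ≈ -9.94113 ∉ [-1.2, -0.2) ⇒ out

3, 4, 7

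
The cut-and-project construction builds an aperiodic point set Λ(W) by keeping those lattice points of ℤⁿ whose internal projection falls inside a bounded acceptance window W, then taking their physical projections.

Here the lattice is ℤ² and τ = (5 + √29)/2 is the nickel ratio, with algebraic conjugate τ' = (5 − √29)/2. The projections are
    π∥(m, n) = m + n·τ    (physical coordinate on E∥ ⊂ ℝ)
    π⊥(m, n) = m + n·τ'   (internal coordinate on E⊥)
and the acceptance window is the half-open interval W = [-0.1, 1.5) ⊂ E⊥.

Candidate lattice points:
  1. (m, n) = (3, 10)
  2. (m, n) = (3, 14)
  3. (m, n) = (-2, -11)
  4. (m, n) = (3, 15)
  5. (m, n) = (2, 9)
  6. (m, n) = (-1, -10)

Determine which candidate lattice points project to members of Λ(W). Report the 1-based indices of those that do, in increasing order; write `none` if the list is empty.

1, 2, 3, 4, 5, 6

τ' = (5−√29)/2 ≈ -0.192582.
candidate 1: (m,n)=(3,10) → π∥ = 3+10·τ ≈ 54.925824, π⊥ = 3+10·τ' ≈ 1.074176 ∈ [-0.1, 1.5) ⇒ IN Λ
candidate 2: (m,n)=(3,14) → π∥ = 3+14·τ ≈ 75.696154, π⊥ = 3+14·τ' ≈ 0.303846 ∈ [-0.1, 1.5) ⇒ IN Λ
candidate 3: (m,n)=(-2,-11) → π∥ = -2-11·τ ≈ -59.118406, π⊥ = -2-11·τ' ≈ 0.118406 ∈ [-0.1, 1.5) ⇒ IN Λ
candidate 4: (m,n)=(3,15) → π∥ = 3+15·τ ≈ 80.888736, π⊥ = 3+15·τ' ≈ 0.111264 ∈ [-0.1, 1.5) ⇒ IN Λ
candidate 5: (m,n)=(2,9) → π∥ = 2+9·τ ≈ 48.733242, π⊥ = 2+9·τ' ≈ 0.266758 ∈ [-0.1, 1.5) ⇒ IN Λ
candidate 6: (m,n)=(-1,-10) → π∥ = -1-10·τ ≈ -52.925824, π⊥ = -1-10·τ' ≈ 0.925824 ∈ [-0.1, 1.5) ⇒ IN Λ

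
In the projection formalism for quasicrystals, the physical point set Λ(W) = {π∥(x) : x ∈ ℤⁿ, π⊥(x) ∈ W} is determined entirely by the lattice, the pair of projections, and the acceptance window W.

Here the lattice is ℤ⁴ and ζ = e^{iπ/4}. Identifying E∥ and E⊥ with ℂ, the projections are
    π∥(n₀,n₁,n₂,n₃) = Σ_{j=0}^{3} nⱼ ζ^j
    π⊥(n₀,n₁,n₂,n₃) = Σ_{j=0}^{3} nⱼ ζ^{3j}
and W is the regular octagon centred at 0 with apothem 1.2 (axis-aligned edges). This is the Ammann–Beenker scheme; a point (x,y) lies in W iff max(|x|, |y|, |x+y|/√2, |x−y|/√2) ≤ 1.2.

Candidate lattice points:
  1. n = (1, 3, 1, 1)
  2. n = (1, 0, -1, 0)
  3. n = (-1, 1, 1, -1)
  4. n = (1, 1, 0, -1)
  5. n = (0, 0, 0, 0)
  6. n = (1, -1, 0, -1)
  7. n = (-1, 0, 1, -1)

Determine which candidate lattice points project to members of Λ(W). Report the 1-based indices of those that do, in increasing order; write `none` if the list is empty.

π⊥(n) = n₀ + n₁ζ³ + n₂ζ⁶ + n₃ζ⁹ where ζ = e^{iπ/4}.
#1 (1, 3, 1, 1): internal (-0.414214, 1.828427); octagon support 1.828427 vs apothem 1.2 → ∉ W
#2 (1, 0, -1, 0): internal (1.000000, 1.000000); octagon support 1.414214 vs apothem 1.2 → ∉ W
#3 (-1, 1, 1, -1): internal (-2.414214, -1.000000); octagon support 2.414214 vs apothem 1.2 → ∉ W
#4 (1, 1, 0, -1): internal (-0.414214, 0.000000); octagon support 0.414214 vs apothem 1.2 → ∈ W
#5 (0, 0, 0, 0): internal (0.000000, 0.000000); octagon support 0.000000 vs apothem 1.2 → ∈ W
#6 (1, -1, 0, -1): internal (1.000000, -1.414214); octagon support 1.707107 vs apothem 1.2 → ∉ W
#7 (-1, 0, 1, -1): internal (-1.707107, -1.707107); octagon support 2.414214 vs apothem 1.2 → ∉ W

4, 5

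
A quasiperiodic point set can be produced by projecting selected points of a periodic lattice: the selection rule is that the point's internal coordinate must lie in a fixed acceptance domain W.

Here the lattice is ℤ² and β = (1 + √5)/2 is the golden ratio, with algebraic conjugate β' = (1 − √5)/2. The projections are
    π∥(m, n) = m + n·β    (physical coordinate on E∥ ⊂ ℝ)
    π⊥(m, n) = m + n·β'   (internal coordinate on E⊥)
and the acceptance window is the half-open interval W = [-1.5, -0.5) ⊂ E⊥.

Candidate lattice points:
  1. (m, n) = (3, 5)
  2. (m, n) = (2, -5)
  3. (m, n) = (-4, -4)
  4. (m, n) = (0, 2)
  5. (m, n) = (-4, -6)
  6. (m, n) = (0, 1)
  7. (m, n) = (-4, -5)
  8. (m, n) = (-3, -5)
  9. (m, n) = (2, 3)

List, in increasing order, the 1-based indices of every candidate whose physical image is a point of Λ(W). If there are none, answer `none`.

Numerically β ≈ 1.618034 and β' = −1/β ≈ -0.618034.
candidate 1: (m,n)=(3,5) → π∥ = 3+5·β ≈ 11.090170, π⊥ = 3+5·β' ≈ -0.090170 ∉ [-1.5, -0.5) ⇒ out
candidate 2: (m,n)=(2,-5) → π∥ = 2-5·β ≈ -6.090170, π⊥ = 2-5·β' ≈ 5.090170 ∉ [-1.5, -0.5) ⇒ out
candidate 3: (m,n)=(-4,-4) → π∥ = -4-4·β ≈ -10.472136, π⊥ = -4-4·β' ≈ -1.527864 ∉ [-1.5, -0.5) ⇒ out
candidate 4: (m,n)=(0,2) → π∥ = 0+2·β ≈ 3.236068, π⊥ = 0+2·β' ≈ -1.236068 ∈ [-1.5, -0.5) ⇒ IN Λ
candidate 5: (m,n)=(-4,-6) → π∥ = -4-6·β ≈ -13.708204, π⊥ = -4-6·β' ≈ -0.291796 ∉ [-1.5, -0.5) ⇒ out
candidate 6: (m,n)=(0,1) → π∥ = 0+1·β ≈ 1.618034, π⊥ = 0+1·β' ≈ -0.618034 ∈ [-1.5, -0.5) ⇒ IN Λ
candidate 7: (m,n)=(-4,-5) → π∥ = -4-5·β ≈ -12.090170, π⊥ = -4-5·β' ≈ -0.909830 ∈ [-1.5, -0.5) ⇒ IN Λ
candidate 8: (m,n)=(-3,-5) → π∥ = -3-5·β ≈ -11.090170, π⊥ = -3-5·β' ≈ 0.090170 ∉ [-1.5, -0.5) ⇒ out
candidate 9: (m,n)=(2,3) → π∥ = 2+3·β ≈ 6.854102, π⊥ = 2+3·β' ≈ 0.145898 ∉ [-1.5, -0.5) ⇒ out

4, 6, 7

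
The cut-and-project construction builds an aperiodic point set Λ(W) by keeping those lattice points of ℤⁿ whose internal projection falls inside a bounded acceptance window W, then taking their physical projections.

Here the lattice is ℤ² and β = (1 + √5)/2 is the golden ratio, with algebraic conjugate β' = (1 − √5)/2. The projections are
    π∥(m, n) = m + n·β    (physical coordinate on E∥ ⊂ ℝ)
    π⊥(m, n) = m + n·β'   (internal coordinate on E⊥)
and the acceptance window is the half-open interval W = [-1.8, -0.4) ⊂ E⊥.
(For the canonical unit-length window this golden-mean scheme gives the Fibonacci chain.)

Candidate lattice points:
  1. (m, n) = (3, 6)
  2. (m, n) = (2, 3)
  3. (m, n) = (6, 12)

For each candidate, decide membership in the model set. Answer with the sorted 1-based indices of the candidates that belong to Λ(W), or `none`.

1, 3

β' = (1−√5)/2 ≈ -0.618034.
candidate 1: (m,n)=(3,6) → π∥ = 3+6·β ≈ 12.708204, π⊥ = 3+6·β' ≈ -0.708204 ∈ [-1.8, -0.4) ⇒ IN Λ
candidate 2: (m,n)=(2,3) → π∥ = 2+3·β ≈ 6.854102, π⊥ = 2+3·β' ≈ 0.145898 ∉ [-1.8, -0.4) ⇒ out
candidate 3: (m,n)=(6,12) → π∥ = 6+12·β ≈ 25.416408, π⊥ = 6+12·β' ≈ -1.416408 ∈ [-1.8, -0.4) ⇒ IN Λ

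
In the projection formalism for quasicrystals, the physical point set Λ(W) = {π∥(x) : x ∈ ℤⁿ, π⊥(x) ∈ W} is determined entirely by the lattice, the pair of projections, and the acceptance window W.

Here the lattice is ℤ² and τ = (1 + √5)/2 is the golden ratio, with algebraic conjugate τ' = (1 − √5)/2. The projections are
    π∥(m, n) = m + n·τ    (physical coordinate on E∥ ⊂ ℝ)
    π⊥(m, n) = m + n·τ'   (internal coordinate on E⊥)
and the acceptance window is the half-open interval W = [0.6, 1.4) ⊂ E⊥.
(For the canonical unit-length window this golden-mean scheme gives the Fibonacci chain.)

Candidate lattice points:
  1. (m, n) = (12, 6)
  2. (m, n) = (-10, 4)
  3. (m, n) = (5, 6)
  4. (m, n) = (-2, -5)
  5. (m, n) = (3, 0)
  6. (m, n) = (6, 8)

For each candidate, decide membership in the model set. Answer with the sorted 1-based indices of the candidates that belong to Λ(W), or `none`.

Compute τ' = (1−√5)/2 = -0.618034, so π⊥(m,n) = m -0.618034·n.
#1 (12,6): internal coord 12 + (6)·τ' = +8.291796; +8.291796 ∉ [0.6, 1.4) → out
#2 (-10,4): internal coord -10 + (4)·τ' = -12.472136; -12.472136 ∉ [0.6, 1.4) → out
#3 (5,6): internal coord 5 + (6)·τ' = +1.291796; +1.291796 ∈ [0.6, 1.4) → IN Λ
#4 (-2,-5): internal coord -2 + (-5)·τ' = +1.090170; +1.090170 ∈ [0.6, 1.4) → IN Λ
#5 (3,0): internal coord 3 + (0)·τ' = +3.000000; +3.000000 ∉ [0.6, 1.4) → out
#6 (6,8): internal coord 6 + (8)·τ' = +1.055728; +1.055728 ∈ [0.6, 1.4) → IN Λ

3, 4, 6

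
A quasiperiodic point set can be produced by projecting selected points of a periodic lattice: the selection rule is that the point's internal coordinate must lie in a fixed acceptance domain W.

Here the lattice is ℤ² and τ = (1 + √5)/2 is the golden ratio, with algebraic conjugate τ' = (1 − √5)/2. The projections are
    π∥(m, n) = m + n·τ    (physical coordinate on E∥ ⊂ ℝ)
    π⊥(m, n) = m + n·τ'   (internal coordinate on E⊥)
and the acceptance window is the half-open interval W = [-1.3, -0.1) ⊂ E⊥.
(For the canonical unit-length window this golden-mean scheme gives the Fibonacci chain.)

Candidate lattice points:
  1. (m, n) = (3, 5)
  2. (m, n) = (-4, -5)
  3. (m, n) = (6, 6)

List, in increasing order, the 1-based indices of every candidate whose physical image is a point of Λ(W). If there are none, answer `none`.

Compute τ' = (1−√5)/2 = -0.6180, so π⊥(m,n) = m -0.6180·n.
[1] lift (3,5): star map gives -0.0902; window check -1.3 ≤ -0.0902 < -0.1 is false → out
[2] lift (-4,-5): star map gives -0.9098; window check -1.3 ≤ -0.9098 < -0.1 is true → IN Λ
[3] lift (6,6): star map gives 2.2918; window check -1.3 ≤ 2.2918 < -0.1 is false → out

2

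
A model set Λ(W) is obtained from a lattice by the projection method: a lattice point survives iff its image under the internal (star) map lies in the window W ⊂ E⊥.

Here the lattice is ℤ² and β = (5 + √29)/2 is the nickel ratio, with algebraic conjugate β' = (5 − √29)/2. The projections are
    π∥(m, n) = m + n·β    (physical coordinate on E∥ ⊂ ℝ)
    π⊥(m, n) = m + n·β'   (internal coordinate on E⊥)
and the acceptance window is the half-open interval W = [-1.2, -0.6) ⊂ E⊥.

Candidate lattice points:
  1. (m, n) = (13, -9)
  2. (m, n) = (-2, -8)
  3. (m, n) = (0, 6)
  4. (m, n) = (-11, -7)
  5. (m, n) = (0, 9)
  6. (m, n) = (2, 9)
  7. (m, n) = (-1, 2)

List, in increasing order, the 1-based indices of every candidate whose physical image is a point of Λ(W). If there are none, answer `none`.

β' = (5−√29)/2 ≈ -0.1926.
[1] lift (13,-9): star map gives 14.7332; window check -1.2 ≤ 14.7332 < -0.6 is false → out
[2] lift (-2,-8): star map gives -0.4593; window check -1.2 ≤ -0.4593 < -0.6 is false → out
[3] lift (0,6): star map gives -1.1555; window check -1.2 ≤ -1.1555 < -0.6 is true → IN Λ
[4] lift (-11,-7): star map gives -9.6519; window check -1.2 ≤ -9.6519 < -0.6 is false → out
[5] lift (0,9): star map gives -1.7332; window check -1.2 ≤ -1.7332 < -0.6 is false → out
[6] lift (2,9): star map gives 0.2668; window check -1.2 ≤ 0.2668 < -0.6 is false → out
[7] lift (-1,2): star map gives -1.3852; window check -1.2 ≤ -1.3852 < -0.6 is false → out

3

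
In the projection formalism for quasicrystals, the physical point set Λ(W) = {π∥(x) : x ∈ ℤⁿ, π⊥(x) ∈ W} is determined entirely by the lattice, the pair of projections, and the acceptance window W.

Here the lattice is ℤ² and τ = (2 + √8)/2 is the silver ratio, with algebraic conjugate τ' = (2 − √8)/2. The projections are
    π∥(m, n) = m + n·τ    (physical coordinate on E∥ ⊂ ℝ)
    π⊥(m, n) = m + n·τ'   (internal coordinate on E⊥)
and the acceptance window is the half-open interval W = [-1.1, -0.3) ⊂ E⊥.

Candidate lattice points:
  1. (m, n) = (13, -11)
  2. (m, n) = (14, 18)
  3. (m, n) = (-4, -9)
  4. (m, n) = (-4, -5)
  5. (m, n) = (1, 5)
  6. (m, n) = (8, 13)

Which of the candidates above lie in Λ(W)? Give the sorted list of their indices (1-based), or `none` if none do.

5

Compute τ' = (2−√8)/2 = -0.4142, so π⊥(m,n) = m -0.4142·n.
candidate 1: (m,n)=(13,-11) → π∥ = 13-11·τ ≈ -13.5563, π⊥ = 13-11·τ' ≈ 17.5563 ∉ [-1.1, -0.3) ⇒ out
candidate 2: (m,n)=(14,18) → π∥ = 14+18·τ ≈ 57.4558, π⊥ = 14+18·τ' ≈ 6.5442 ∉ [-1.1, -0.3) ⇒ out
candidate 3: (m,n)=(-4,-9) → π∥ = -4-9·τ ≈ -25.7279, π⊥ = -4-9·τ' ≈ -0.2721 ∉ [-1.1, -0.3) ⇒ out
candidate 4: (m,n)=(-4,-5) → π∥ = -4-5·τ ≈ -16.0711, π⊥ = -4-5·τ' ≈ -1.9289 ∉ [-1.1, -0.3) ⇒ out
candidate 5: (m,n)=(1,5) → π∥ = 1+5·τ ≈ 13.0711, π⊥ = 1+5·τ' ≈ -1.0711 ∈ [-1.1, -0.3) ⇒ IN Λ
candidate 6: (m,n)=(8,13) → π∥ = 8+13·τ ≈ 39.3848, π⊥ = 8+13·τ' ≈ 2.6152 ∉ [-1.1, -0.3) ⇒ out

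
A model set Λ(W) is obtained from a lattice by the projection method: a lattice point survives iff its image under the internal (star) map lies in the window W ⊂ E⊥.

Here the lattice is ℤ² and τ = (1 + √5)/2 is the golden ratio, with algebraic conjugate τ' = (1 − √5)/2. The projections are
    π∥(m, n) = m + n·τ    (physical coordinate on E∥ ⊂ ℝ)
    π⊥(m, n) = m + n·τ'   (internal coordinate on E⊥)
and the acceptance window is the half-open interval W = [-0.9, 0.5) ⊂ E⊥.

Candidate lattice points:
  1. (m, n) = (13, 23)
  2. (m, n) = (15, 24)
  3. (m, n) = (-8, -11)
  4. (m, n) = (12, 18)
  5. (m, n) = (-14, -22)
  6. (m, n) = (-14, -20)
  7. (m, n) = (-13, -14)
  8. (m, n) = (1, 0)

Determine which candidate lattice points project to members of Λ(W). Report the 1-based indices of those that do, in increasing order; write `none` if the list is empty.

2, 5

Compute τ' = (1−√5)/2 = -0.6180, so π⊥(m,n) = m -0.6180·n.
candidate 1: (m,n)=(13,23) → π∥ = 13+23·τ ≈ 50.2148, π⊥ = 13+23·τ' ≈ -1.2148 ∉ [-0.9, 0.5) ⇒ out
candidate 2: (m,n)=(15,24) → π∥ = 15+24·τ ≈ 53.8328, π⊥ = 15+24·τ' ≈ 0.1672 ∈ [-0.9, 0.5) ⇒ IN Λ
candidate 3: (m,n)=(-8,-11) → π∥ = -8-11·τ ≈ -25.7984, π⊥ = -8-11·τ' ≈ -1.2016 ∉ [-0.9, 0.5) ⇒ out
candidate 4: (m,n)=(12,18) → π∥ = 12+18·τ ≈ 41.1246, π⊥ = 12+18·τ' ≈ 0.8754 ∉ [-0.9, 0.5) ⇒ out
candidate 5: (m,n)=(-14,-22) → π∥ = -14-22·τ ≈ -49.5967, π⊥ = -14-22·τ' ≈ -0.4033 ∈ [-0.9, 0.5) ⇒ IN Λ
candidate 6: (m,n)=(-14,-20) → π∥ = -14-20·τ ≈ -46.3607, π⊥ = -14-20·τ' ≈ -1.6393 ∉ [-0.9, 0.5) ⇒ out
candidate 7: (m,n)=(-13,-14) → π∥ = -13-14·τ ≈ -35.6525, π⊥ = -13-14·τ' ≈ -4.3475 ∉ [-0.9, 0.5) ⇒ out
candidate 8: (m,n)=(1,0) → π∥ = 1+0·τ ≈ 1.0000, π⊥ = 1+0·τ' ≈ 1.0000 ∉ [-0.9, 0.5) ⇒ out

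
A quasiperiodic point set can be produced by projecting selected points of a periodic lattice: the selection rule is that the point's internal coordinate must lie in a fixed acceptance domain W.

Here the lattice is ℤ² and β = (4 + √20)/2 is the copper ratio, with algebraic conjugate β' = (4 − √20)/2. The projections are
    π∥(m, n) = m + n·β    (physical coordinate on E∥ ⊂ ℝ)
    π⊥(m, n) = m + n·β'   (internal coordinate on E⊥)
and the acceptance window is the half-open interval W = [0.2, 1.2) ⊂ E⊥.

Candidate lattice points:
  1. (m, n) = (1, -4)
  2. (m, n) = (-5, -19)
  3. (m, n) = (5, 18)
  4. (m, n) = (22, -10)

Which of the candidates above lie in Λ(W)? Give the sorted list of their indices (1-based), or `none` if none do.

Numerically β ≈ 4.2361 and β' = −1/β ≈ -0.2361.
[1] lift (1,-4): star map gives 1.9443; window check 0.2 ≤ 1.9443 < 1.2 is false → out
[2] lift (-5,-19): star map gives -0.5147; window check 0.2 ≤ -0.5147 < 1.2 is false → out
[3] lift (5,18): star map gives 0.7508; window check 0.2 ≤ 0.7508 < 1.2 is true → IN Λ
[4] lift (22,-10): star map gives 24.3607; window check 0.2 ≤ 24.3607 < 1.2 is false → out

3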